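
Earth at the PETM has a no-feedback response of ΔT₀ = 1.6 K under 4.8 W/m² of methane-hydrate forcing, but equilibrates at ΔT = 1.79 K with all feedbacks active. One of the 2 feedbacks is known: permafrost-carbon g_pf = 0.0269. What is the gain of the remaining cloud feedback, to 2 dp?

0.08

Amplification A = ΔT/ΔT₀ = 1.79/1.6 = 1.119.
Total gain g = 1 − 1/A = 1 − 1/1.119 = 0.1063.
The known gain is 0.0269.
g_cld = 0.1063 − 0.0269 = 0.08.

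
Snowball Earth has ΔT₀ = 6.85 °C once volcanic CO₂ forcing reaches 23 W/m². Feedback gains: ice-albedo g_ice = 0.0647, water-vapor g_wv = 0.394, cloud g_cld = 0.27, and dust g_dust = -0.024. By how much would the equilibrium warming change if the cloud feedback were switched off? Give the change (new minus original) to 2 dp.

-11.08 °C

Original: g = 0.7047, ΔT = 6.85/(1−0.7047) = 23.1967 °C.
Without cloud: g' = 0.4347, ΔT' = 6.85/(1−0.4347) = 12.1175 °C.
Change = 12.1175 − 23.1967 = -11.08 °C.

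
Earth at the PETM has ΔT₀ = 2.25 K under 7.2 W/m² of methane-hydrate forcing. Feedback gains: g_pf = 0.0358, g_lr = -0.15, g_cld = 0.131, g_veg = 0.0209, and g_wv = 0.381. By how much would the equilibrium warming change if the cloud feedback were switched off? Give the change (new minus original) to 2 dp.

Original: g = 0.4187, ΔT = 2.25/(1−0.4187) = 3.8706 K.
Without cloud: g' = 0.2877, ΔT' = 2.25/(1−0.2877) = 3.1588 K.
Change = 3.1588 − 3.8706 = -0.71 K.

-0.71 K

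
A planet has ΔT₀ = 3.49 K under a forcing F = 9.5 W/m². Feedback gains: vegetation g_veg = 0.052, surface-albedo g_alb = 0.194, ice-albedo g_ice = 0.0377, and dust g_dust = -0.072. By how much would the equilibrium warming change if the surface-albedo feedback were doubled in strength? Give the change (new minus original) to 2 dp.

Original: g = 0.2117, ΔT = 3.49/(1−0.2117) = 4.4272 K.
With doubled surface-albedo: g' = 0.4057, ΔT' = 3.49/(1−0.4057) = 5.8725 K.
Change = 5.8725 − 4.4272 = 1.45 K.

1.45 K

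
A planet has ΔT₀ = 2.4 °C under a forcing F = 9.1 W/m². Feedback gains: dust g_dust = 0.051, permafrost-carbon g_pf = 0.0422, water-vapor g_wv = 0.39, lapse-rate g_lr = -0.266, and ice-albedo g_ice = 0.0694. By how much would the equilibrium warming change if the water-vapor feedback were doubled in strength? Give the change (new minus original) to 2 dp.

4.06 °C

Original: g = 0.2866, ΔT = 2.4/(1−0.2866) = 3.3642 °C.
With doubled water-vapor: g' = 0.6766, ΔT' = 2.4/(1−0.6766) = 7.4212 °C.
Change = 7.4212 − 3.3642 = 4.06 °C.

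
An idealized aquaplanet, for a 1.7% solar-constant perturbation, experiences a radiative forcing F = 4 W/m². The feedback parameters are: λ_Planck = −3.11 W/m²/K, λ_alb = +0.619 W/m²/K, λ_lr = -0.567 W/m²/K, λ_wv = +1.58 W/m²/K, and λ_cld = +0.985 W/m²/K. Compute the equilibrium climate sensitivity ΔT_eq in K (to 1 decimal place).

8.1 K

Net feedback parameter λ = (−3.11) + (+0.619) + (-0.567) + (+1.58) + (+0.985) = -0.493 W/m²/K.
ΔT = −F/λ = −4/(-0.493) = 8.1 K.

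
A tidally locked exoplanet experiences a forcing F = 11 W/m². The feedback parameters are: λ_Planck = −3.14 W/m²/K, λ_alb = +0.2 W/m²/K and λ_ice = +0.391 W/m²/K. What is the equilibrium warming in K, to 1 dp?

Net feedback parameter λ = (−3.14) + (+0.2) + (+0.391) = -2.549 W/m²/K.
ΔT = −F/λ = −11/(-2.549) = 4.3 K.

4.3 K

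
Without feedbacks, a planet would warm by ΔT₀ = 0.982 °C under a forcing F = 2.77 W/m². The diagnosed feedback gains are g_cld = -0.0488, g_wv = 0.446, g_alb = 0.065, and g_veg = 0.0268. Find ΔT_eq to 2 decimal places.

Total gain g = -0.0488 + 0.446 + 0.065 + 0.0268 = 0.489.
Amplification A = 1/(1 − 0.489) = 1.957.
ΔT = 0.982 × 1.957 = 1.92 °C.

1.92 °C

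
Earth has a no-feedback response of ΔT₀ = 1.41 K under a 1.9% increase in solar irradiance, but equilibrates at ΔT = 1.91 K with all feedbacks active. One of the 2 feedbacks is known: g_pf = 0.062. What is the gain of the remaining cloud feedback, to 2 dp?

0.20

Amplification A = ΔT/ΔT₀ = 1.91/1.41 = 1.355.
Total gain g = 1 − 1/A = 1 − 1/1.355 = 0.262.
The known gain is 0.062.
g_cld = 0.262 − 0.062 = 0.20.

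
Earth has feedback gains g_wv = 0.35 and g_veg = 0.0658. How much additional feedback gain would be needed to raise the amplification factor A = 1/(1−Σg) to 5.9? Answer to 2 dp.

Current total gain = 0.4158.
Target gain for A = 5.9: g* = 1 − 1/5.9 = 0.8305.
Additional gain needed = 0.8305 − 0.4158 = 0.41.

0.41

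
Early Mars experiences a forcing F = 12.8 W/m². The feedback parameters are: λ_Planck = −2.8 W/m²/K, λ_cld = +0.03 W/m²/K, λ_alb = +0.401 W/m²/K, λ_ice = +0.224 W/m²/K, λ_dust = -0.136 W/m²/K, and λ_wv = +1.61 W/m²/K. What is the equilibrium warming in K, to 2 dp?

19.08 K

Net feedback parameter λ = (−2.8) + (+0.03) + (+0.401) + (+0.224) + (-0.136) + (+1.61) = -0.671 W/m²/K.
ΔT = −F/λ = −12.8/(-0.671) = 19.08 K.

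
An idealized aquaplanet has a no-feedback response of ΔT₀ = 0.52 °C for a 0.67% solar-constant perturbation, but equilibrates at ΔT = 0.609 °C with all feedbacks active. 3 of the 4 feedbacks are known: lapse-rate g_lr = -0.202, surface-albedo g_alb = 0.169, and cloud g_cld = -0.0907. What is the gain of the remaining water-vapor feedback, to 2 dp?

0.27

Amplification A = ΔT/ΔT₀ = 0.609/0.52 = 1.171.
Total gain g = 1 − 1/A = 1 − 1/1.171 = 0.146.
Known gains sum to -0.202 + 0.169 − 0.0907 = -0.1237.
g_wv = 0.146 + 0.1237 = 0.27.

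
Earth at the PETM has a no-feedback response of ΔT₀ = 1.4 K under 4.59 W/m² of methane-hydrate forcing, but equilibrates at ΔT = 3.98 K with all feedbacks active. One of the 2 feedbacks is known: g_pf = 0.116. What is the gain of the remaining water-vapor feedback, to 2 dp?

Amplification A = ΔT/ΔT₀ = 3.98/1.4 = 2.843.
Total gain g = 1 − 1/A = 1 − 1/2.843 = 0.6483.
The known gain is 0.116.
g_wv = 0.6483 − 0.116 = 0.53.

0.53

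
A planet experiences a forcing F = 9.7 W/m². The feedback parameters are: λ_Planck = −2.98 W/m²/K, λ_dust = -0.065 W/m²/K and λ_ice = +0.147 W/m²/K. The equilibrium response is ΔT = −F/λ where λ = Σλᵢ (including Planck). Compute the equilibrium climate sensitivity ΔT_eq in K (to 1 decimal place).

Net feedback parameter λ = (−2.98) + (-0.065) + (+0.147) = -2.898 W/m²/K.
ΔT = −F/λ = −9.7/(-2.898) = 3.3 K.

3.3 K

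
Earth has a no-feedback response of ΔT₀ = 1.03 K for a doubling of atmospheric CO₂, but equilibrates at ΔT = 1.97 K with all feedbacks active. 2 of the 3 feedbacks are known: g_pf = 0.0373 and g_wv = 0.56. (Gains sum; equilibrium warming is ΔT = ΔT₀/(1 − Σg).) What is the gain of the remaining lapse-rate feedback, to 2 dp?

-0.12

Amplification A = ΔT/ΔT₀ = 1.97/1.03 = 1.913.
Total gain g = 1 − 1/A = 1 − 1/1.913 = 0.4773.
Known gains sum to 0.0373 + 0.56 = 0.5973.
g_lr = 0.4773 − 0.5973 = -0.12.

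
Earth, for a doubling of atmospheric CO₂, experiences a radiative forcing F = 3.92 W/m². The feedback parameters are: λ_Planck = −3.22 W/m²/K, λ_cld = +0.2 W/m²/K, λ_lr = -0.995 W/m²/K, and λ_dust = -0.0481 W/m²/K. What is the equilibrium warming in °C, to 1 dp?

1.0 °C

Net feedback parameter λ = (−3.22) + (+0.2) + (-0.995) + (-0.0481) = -4.0631 W/m²/K.
ΔT = −F/λ = −3.92/(-4.0631) = 1.0 °C.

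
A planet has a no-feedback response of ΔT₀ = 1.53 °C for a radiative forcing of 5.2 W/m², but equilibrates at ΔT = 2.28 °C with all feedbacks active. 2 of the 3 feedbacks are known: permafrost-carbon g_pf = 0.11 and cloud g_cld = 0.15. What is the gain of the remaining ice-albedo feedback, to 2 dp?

0.07

Amplification A = ΔT/ΔT₀ = 2.28/1.53 = 1.49.
Total gain g = 1 − 1/A = 1 − 1/1.49 = 0.3289.
Known gains sum to 0.11 + 0.15 = 0.26.
g_ice = 0.3289 − 0.26 = 0.07.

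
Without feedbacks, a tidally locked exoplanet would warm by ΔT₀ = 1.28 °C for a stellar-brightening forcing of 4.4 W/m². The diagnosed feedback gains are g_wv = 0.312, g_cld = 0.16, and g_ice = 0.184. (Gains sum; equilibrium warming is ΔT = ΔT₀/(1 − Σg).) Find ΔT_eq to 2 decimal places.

3.72 °C

Total gain g = 0.312 + 0.16 + 0.184 = 0.656.
Amplification A = 1/(1 − 0.656) = 2.907.
ΔT = 1.28 × 2.907 = 3.72 °C.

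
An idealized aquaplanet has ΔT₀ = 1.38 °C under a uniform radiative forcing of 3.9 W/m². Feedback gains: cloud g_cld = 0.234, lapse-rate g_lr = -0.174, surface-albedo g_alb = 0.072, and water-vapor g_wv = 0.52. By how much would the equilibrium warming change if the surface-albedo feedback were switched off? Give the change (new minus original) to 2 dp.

Original: g = 0.652, ΔT = 1.38/(1−0.652) = 3.9655 °C.
Without surface-albedo: g' = 0.58, ΔT' = 1.38/(1−0.58) = 3.2857 °C.
Change = 3.2857 − 3.9655 = -0.68 °C.

-0.68 °C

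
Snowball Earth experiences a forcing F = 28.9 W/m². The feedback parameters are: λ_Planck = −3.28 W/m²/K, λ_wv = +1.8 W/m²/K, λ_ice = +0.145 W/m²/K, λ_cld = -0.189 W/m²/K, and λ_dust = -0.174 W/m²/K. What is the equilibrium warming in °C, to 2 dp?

Net feedback parameter λ = (−3.28) + (+1.8) + (+0.145) + (-0.189) + (-0.174) = -1.698 W/m²/K.
ΔT = −F/λ = −28.9/(-1.698) = 17.02 °C.

17.02 °C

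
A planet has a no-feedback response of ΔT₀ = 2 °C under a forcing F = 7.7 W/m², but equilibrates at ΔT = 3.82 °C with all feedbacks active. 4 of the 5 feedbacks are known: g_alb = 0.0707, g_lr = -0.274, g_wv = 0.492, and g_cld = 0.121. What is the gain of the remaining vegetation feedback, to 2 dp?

0.07

Amplification A = ΔT/ΔT₀ = 3.82/2 = 1.91.
Total gain g = 1 − 1/A = 1 − 1/1.91 = 0.4764.
Known gains sum to 0.0707 − 0.274 + 0.492 + 0.121 = 0.4097.
g_veg = 0.4764 − 0.4097 = 0.07.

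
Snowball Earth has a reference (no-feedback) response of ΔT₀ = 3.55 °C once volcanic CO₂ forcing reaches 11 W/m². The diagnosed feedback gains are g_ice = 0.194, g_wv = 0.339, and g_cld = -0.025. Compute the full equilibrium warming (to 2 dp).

7.22 °C

Total gain g = 0.194 + 0.339 − 0.025 = 0.508.
Amplification A = 1/(1 − 0.508) = 2.033.
ΔT = 3.55 × 2.033 = 7.22 °C.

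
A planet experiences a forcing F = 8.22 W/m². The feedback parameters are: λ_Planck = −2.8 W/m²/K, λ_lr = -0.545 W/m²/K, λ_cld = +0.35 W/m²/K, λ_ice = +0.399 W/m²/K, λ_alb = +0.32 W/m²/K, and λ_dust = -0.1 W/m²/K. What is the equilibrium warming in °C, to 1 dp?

Net feedback parameter λ = (−2.8) + (-0.545) + (+0.35) + (+0.399) + (+0.32) + (-0.1) = -2.376 W/m²/K.
ΔT = −F/λ = −8.22/(-2.376) = 3.5 °C.

3.5 °C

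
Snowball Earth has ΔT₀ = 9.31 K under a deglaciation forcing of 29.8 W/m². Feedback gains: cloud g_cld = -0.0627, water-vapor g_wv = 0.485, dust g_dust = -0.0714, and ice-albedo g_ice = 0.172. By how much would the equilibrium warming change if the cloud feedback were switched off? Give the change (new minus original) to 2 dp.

Original: g = 0.5229, ΔT = 9.31/(1−0.5229) = 19.5137 K.
Without cloud: g' = 0.5856, ΔT' = 9.31/(1−0.5856) = 22.4662 K.
Change = 22.4662 − 19.5137 = 2.95 K.

2.95 K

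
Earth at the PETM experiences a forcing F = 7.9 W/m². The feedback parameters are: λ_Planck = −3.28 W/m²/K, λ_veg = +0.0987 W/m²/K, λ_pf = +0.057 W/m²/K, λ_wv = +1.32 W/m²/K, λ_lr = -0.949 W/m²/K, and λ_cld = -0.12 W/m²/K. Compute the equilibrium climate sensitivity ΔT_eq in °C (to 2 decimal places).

2.75 °C

Net feedback parameter λ = (−3.28) + (+0.0987) + (+0.057) + (+1.32) + (-0.949) + (-0.12) = -2.8733 W/m²/K.
ΔT = −F/λ = −7.9/(-2.8733) = 2.75 °C.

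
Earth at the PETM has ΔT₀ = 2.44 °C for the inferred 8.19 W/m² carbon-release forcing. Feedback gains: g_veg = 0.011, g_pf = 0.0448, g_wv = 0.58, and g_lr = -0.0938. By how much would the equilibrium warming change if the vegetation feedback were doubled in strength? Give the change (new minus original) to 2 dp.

0.13 °C

Original: g = 0.542, ΔT = 2.44/(1−0.542) = 5.3275 °C.
With doubled vegetation: g' = 0.553, ΔT' = 2.44/(1−0.553) = 5.4586 °C.
Change = 5.4586 − 5.3275 = 0.13 °C.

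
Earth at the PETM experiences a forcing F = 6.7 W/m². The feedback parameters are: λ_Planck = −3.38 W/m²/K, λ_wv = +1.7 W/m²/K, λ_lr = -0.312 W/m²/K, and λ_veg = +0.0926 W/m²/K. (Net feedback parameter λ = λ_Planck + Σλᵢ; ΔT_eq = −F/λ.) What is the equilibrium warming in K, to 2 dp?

3.53 K

Net feedback parameter λ = (−3.38) + (+1.7) + (-0.312) + (+0.0926) = -1.8994 W/m²/K.
ΔT = −F/λ = −6.7/(-1.8994) = 3.53 K.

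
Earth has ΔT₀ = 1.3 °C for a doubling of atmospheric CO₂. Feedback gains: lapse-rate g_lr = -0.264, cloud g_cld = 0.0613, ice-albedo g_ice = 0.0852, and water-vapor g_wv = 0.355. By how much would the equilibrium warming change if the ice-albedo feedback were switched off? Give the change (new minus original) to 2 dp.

-0.17 °C

Original: g = 0.2375, ΔT = 1.3/(1−0.2375) = 1.7049 °C.
Without ice-albedo: g' = 0.1523, ΔT' = 1.3/(1−0.1523) = 1.5336 °C.
Change = 1.5336 − 1.7049 = -0.17 °C.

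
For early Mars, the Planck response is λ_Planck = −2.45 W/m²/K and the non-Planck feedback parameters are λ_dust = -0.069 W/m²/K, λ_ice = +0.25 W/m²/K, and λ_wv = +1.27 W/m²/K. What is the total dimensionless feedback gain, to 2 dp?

0.59

Convert to gains: g_dust = -0.069/2.45 = -0.02816; g_ice = 0.25/2.45 = 0.102; g_wv = 1.27/2.45 = 0.5184.
Total gain g = 0.59224.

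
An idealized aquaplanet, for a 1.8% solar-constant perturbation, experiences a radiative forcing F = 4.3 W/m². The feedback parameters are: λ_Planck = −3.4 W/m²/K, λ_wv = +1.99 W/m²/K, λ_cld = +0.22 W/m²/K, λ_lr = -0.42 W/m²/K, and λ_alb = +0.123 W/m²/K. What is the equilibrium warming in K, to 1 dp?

2.9 K

Net feedback parameter λ = (−3.4) + (+1.99) + (+0.22) + (-0.42) + (+0.123) = -1.487 W/m²/K.
ΔT = −F/λ = −4.3/(-1.487) = 2.9 K.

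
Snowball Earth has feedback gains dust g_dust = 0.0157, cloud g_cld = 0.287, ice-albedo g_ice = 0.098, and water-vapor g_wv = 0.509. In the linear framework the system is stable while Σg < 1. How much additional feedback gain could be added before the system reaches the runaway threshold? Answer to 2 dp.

0.09

Current total gain = 0.0157 + 0.287 + 0.098 + 0.509 = 0.9097.
Margin to runaway = 1 − 0.9097 = 0.09.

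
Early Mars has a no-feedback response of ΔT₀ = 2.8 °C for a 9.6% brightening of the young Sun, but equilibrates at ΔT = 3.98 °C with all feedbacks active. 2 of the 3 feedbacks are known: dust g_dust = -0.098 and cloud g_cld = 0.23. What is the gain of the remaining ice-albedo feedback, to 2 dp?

0.16

Amplification A = ΔT/ΔT₀ = 3.98/2.8 = 1.421.
Total gain g = 1 − 1/A = 1 − 1/1.421 = 0.2963.
Known gains sum to -0.098 + 0.23 = 0.132.
g_ice = 0.2963 − 0.132 = 0.16.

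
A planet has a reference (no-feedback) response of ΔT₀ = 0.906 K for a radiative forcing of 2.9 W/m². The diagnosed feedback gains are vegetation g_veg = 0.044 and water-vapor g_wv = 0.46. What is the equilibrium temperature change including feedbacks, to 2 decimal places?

Total gain g = 0.044 + 0.46 = 0.504.
Amplification A = 1/(1 − 0.504) = 2.016.
ΔT = 0.906 × 2.016 = 1.83 K.

1.83 K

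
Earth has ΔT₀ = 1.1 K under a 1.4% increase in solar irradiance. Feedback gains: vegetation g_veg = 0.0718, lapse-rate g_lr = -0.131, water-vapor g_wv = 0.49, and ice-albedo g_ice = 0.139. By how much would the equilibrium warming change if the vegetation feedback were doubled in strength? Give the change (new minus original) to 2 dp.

Original: g = 0.5698, ΔT = 1.1/(1−0.5698) = 2.5570 K.
With doubled vegetation: g' = 0.6416, ΔT' = 1.1/(1−0.6416) = 3.0692 K.
Change = 3.0692 − 2.5570 = 0.51 K.

0.51 K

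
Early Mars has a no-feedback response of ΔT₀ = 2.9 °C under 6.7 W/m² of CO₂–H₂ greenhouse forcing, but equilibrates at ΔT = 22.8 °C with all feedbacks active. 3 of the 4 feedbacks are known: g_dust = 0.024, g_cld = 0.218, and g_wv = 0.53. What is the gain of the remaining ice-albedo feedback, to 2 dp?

Amplification A = ΔT/ΔT₀ = 22.8/2.9 = 7.862.
Total gain g = 1 − 1/A = 1 − 1/7.862 = 0.8728.
Known gains sum to 0.024 + 0.218 + 0.53 = 0.772.
g_ice = 0.8728 − 0.772 = 0.10.

0.10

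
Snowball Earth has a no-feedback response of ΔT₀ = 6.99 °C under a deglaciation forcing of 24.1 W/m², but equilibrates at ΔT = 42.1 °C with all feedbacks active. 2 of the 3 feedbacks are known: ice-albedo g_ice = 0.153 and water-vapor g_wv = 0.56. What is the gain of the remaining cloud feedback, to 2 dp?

0.12

Amplification A = ΔT/ΔT₀ = 42.1/6.99 = 6.023.
Total gain g = 1 − 1/A = 1 − 1/6.023 = 0.834.
Known gains sum to 0.153 + 0.56 = 0.713.
g_cld = 0.834 − 0.713 = 0.12.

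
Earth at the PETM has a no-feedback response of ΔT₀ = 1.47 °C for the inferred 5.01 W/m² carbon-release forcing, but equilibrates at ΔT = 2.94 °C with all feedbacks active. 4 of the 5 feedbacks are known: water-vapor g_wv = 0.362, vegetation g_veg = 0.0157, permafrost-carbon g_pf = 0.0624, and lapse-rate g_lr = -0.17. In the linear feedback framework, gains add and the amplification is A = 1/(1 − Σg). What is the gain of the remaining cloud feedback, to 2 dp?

0.23

Amplification A = ΔT/ΔT₀ = 2.94/1.47 = 2.
Total gain g = 1 − 1/A = 1 − 1/2 = 0.5.
Known gains sum to 0.362 + 0.0157 + 0.0624 − 0.17 = 0.2701.
g_cld = 0.5 − 0.2701 = 0.23.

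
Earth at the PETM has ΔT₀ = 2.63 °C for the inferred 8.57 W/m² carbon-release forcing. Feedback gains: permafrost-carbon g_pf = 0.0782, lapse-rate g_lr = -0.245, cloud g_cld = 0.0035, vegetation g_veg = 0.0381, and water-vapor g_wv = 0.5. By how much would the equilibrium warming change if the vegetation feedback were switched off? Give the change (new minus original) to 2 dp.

Original: g = 0.3748, ΔT = 2.63/(1−0.3748) = 4.2067 °C.
Without vegetation: g' = 0.3367, ΔT' = 2.63/(1−0.3367) = 3.9650 °C.
Change = 3.9650 − 4.2067 = -0.24 °C.

-0.24 °C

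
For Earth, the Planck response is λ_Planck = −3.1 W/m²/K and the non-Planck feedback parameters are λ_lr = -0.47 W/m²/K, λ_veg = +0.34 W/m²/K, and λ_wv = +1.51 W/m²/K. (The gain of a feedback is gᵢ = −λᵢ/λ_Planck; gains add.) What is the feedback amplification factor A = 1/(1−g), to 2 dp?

Convert to gains: g_lr = -0.47/3.1 = -0.1516; g_veg = 0.34/3.1 = 0.1097; g_wv = 1.51/3.1 = 0.4871.
Total gain g = 0.4452.
A = 1/(1 − 0.4452) = 1.80.

1.80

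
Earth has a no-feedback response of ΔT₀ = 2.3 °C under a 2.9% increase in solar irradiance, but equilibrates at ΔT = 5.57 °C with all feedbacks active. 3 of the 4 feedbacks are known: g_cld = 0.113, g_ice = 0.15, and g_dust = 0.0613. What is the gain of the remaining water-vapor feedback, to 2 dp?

0.26

Amplification A = ΔT/ΔT₀ = 5.57/2.3 = 2.422.
Total gain g = 1 − 1/A = 1 − 1/2.422 = 0.5871.
Known gains sum to 0.113 + 0.15 + 0.0613 = 0.3243.
g_wv = 0.5871 − 0.3243 = 0.26.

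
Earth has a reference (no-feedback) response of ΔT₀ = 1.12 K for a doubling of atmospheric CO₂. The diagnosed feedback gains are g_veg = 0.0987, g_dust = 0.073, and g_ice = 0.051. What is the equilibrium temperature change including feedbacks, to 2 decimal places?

1.44 K

Total gain g = 0.0987 + 0.073 + 0.051 = 0.2227.
Amplification A = 1/(1 − 0.2227) = 1.287.
ΔT = 1.12 × 1.287 = 1.44 K.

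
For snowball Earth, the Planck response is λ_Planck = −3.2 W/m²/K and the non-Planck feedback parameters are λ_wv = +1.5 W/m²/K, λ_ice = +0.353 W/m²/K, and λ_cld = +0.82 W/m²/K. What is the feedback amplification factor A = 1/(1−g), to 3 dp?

6.072

Convert to gains: g_wv = 1.5/3.2 = 0.4688; g_ice = 0.353/3.2 = 0.1103; g_cld = 0.82/3.2 = 0.2562.
Total gain g = 0.8353.
A = 1/(1 − 0.8353) = 6.072.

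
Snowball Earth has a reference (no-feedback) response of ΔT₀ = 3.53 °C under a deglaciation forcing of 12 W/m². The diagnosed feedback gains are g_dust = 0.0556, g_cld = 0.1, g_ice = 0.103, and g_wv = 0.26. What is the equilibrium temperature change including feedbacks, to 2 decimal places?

Total gain g = 0.0556 + 0.1 + 0.103 + 0.26 = 0.5186.
Amplification A = 1/(1 − 0.5186) = 2.077.
ΔT = 3.53 × 2.077 = 7.33 °C.

7.33 °C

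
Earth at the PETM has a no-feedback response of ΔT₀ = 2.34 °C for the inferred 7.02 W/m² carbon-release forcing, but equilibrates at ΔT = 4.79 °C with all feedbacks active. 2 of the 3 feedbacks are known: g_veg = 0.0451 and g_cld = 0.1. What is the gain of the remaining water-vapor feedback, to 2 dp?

0.37

Amplification A = ΔT/ΔT₀ = 4.79/2.34 = 2.047.
Total gain g = 1 − 1/A = 1 − 1/2.047 = 0.5115.
Known gains sum to 0.0451 + 0.1 = 0.1451.
g_wv = 0.5115 − 0.1451 = 0.37.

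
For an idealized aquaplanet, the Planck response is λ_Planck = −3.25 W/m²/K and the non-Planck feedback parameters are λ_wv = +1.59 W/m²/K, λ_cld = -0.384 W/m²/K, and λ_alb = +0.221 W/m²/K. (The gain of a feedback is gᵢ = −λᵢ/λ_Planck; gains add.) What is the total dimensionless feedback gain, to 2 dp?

0.44

Convert to gains: g_wv = 1.59/3.25 = 0.4892; g_cld = -0.384/3.25 = -0.1182; g_alb = 0.221/3.25 = 0.068.
Total gain g = 0.439.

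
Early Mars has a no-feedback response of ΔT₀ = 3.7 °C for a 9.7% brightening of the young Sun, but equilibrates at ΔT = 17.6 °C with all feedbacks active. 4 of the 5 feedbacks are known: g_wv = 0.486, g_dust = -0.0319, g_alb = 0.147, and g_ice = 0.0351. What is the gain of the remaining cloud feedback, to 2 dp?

Amplification A = ΔT/ΔT₀ = 17.6/3.7 = 4.757.
Total gain g = 1 − 1/A = 1 − 1/4.757 = 0.7898.
Known gains sum to 0.486 − 0.0319 + 0.147 + 0.0351 = 0.6362.
g_cld = 0.7898 − 0.6362 = 0.15.

0.15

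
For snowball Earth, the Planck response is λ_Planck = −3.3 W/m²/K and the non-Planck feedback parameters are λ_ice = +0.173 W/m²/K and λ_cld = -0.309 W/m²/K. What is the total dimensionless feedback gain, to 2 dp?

-0.04

Convert to gains: g_ice = 0.173/3.3 = 0.05242; g_cld = -0.309/3.3 = -0.09364.
Total gain g = -0.04122.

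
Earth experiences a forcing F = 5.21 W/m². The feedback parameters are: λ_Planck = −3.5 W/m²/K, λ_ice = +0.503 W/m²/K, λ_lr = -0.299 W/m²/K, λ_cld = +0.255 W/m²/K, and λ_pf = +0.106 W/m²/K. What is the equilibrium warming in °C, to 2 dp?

Net feedback parameter λ = (−3.5) + (+0.503) + (-0.299) + (+0.255) + (+0.106) = -2.935 W/m²/K.
ΔT = −F/λ = −5.21/(-2.935) = 1.78 °C.

1.78 °C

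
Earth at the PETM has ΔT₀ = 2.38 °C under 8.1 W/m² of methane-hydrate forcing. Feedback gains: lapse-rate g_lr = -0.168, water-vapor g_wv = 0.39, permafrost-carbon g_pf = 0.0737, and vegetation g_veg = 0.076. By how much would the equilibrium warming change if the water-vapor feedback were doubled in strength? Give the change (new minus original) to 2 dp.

6.20 °C

Original: g = 0.3717, ΔT = 2.38/(1−0.3717) = 3.7880 °C.
With doubled water-vapor: g' = 0.7617, ΔT' = 2.38/(1−0.7617) = 9.9874 °C.
Change = 9.9874 − 3.7880 = 6.20 °C.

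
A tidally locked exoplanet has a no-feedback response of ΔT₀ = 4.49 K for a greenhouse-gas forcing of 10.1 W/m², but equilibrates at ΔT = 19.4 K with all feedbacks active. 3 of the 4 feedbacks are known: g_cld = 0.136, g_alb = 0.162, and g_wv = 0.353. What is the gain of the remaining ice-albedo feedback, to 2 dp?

0.12

Amplification A = ΔT/ΔT₀ = 19.4/4.49 = 4.321.
Total gain g = 1 − 1/A = 1 − 1/4.321 = 0.7686.
Known gains sum to 0.136 + 0.162 + 0.353 = 0.651.
g_ice = 0.7686 − 0.651 = 0.12.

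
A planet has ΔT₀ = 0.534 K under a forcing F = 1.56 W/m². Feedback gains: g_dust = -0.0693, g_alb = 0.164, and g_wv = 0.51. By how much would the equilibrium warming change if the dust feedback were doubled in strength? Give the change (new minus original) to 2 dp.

-0.20 K

Original: g = 0.6047, ΔT = 0.534/(1−0.6047) = 1.3509 K.
With doubled dust: g' = 0.5354, ΔT' = 0.534/(1−0.5354) = 1.1494 K.
Change = 1.1494 − 1.3509 = -0.20 K.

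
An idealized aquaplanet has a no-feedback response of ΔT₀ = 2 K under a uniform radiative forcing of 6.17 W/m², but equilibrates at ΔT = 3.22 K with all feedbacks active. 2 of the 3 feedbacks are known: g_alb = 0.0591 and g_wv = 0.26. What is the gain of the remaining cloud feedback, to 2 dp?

0.06

Amplification A = ΔT/ΔT₀ = 3.22/2 = 1.61.
Total gain g = 1 − 1/A = 1 − 1/1.61 = 0.3789.
Known gains sum to 0.0591 + 0.26 = 0.3191.
g_cld = 0.3789 − 0.3191 = 0.06.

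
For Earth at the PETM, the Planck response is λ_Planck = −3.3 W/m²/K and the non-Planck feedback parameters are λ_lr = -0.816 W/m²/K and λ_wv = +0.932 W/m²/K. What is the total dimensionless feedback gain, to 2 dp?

0.04

Convert to gains: g_lr = -0.816/3.3 = -0.2473; g_wv = 0.932/3.3 = 0.2824.
Total gain g = 0.0351.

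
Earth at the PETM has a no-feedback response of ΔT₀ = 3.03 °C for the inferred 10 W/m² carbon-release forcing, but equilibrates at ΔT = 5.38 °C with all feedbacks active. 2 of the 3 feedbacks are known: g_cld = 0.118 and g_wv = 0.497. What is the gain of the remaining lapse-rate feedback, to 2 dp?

Amplification A = ΔT/ΔT₀ = 5.38/3.03 = 1.776.
Total gain g = 1 − 1/A = 1 − 1/1.776 = 0.4369.
Known gains sum to 0.118 + 0.497 = 0.615.
g_lr = 0.4369 − 0.615 = -0.18.

-0.18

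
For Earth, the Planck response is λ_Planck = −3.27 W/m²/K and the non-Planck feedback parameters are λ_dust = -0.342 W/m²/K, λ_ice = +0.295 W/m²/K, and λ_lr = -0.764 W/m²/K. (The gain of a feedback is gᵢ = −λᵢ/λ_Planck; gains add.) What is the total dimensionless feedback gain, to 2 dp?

-0.25

Convert to gains: g_dust = -0.342/3.27 = -0.1046; g_ice = 0.295/3.27 = 0.09021; g_lr = -0.764/3.27 = -0.2336.
Total gain g = -0.24799.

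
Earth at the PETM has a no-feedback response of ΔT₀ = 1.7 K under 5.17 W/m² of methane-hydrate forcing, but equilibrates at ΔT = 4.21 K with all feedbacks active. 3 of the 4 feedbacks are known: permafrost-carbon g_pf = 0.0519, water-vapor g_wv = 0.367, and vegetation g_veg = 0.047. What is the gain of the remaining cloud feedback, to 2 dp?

Amplification A = ΔT/ΔT₀ = 4.21/1.7 = 2.476.
Total gain g = 1 − 1/A = 1 − 1/2.476 = 0.5961.
Known gains sum to 0.0519 + 0.367 + 0.047 = 0.4659.
g_cld = 0.5961 − 0.4659 = 0.13.

0.13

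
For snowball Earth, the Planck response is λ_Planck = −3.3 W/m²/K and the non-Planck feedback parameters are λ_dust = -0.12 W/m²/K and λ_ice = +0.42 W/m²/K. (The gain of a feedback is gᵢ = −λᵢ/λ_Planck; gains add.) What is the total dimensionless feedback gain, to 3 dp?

Convert to gains: g_dust = -0.12/3.3 = -0.03636; g_ice = 0.42/3.3 = 0.1273.
Total gain g = 0.09094.

0.091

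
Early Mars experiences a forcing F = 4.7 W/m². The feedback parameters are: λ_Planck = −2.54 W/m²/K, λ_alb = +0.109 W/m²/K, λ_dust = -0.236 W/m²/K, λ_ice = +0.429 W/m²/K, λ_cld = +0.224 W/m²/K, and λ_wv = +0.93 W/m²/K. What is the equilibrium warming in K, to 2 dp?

Net feedback parameter λ = (−2.54) + (+0.109) + (-0.236) + (+0.429) + (+0.224) + (+0.93) = -1.084 W/m²/K.
ΔT = −F/λ = −4.7/(-1.084) = 4.34 K.

4.34 K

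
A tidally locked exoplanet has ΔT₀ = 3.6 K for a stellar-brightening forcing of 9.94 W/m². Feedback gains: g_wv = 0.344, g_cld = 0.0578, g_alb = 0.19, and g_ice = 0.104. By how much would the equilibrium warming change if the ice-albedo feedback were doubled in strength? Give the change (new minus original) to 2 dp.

Original: g = 0.6958, ΔT = 3.6/(1−0.6958) = 11.8343 K.
With doubled ice-albedo: g' = 0.7998, ΔT' = 3.6/(1−0.7998) = 17.9820 K.
Change = 17.9820 − 11.8343 = 6.15 K.

6.15 K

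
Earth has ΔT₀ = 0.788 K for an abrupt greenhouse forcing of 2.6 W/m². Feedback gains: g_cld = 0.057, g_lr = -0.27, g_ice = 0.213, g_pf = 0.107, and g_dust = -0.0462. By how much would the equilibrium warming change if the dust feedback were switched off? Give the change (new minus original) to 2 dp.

0.04 K

Original: g = 0.0608, ΔT = 0.788/(1−0.0608) = 0.8390 K.
Without dust: g' = 0.107, ΔT' = 0.788/(1−0.107) = 0.8824 K.
Change = 0.8824 − 0.8390 = 0.04 K.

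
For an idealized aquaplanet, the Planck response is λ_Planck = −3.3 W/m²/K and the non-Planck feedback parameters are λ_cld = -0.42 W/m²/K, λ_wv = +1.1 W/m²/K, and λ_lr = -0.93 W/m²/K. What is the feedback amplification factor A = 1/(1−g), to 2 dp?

0.93

Convert to gains: g_cld = -0.42/3.3 = -0.1273; g_wv = 1.1/3.3 = 0.3333; g_lr = -0.93/3.3 = -0.2818.
Total gain g = -0.0758.
A = 1/(1 + 0.0758) = 0.93.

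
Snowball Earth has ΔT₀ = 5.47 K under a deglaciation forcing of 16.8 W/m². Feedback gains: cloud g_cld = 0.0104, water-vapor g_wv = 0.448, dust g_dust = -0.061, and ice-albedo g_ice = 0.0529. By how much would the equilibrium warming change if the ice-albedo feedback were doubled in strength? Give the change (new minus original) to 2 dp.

1.06 K

Original: g = 0.4503, ΔT = 5.47/(1−0.4503) = 9.9509 K.
With doubled ice-albedo: g' = 0.5032, ΔT' = 5.47/(1−0.5032) = 11.0105 K.
Change = 11.0105 − 9.9509 = 1.06 K.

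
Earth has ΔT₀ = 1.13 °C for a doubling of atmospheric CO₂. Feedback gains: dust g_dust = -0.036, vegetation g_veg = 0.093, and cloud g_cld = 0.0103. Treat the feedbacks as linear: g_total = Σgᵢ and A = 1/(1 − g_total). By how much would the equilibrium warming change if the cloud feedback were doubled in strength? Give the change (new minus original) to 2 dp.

Original: g = 0.0673, ΔT = 1.13/(1−0.0673) = 1.2115 °C.
With doubled cloud: g' = 0.0776, ΔT' = 1.13/(1−0.0776) = 1.2251 °C.
Change = 1.2251 − 1.2115 = 0.01 °C.

0.01 °C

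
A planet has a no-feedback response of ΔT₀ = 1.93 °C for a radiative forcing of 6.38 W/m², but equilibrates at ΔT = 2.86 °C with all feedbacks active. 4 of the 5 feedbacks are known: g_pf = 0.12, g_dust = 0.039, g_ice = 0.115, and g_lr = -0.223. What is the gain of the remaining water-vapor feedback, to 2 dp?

Amplification A = ΔT/ΔT₀ = 2.86/1.93 = 1.482.
Total gain g = 1 − 1/A = 1 − 1/1.482 = 0.3252.
Known gains sum to 0.12 + 0.039 + 0.115 − 0.223 = 0.051.
g_wv = 0.3252 − 0.051 = 0.27.

0.27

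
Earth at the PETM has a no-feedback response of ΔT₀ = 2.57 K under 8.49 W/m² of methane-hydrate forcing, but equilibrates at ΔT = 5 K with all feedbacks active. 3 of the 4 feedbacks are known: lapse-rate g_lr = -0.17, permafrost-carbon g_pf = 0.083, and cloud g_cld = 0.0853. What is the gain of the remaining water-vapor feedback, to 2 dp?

Amplification A = ΔT/ΔT₀ = 5/2.57 = 1.946.
Total gain g = 1 − 1/A = 1 − 1/1.946 = 0.4861.
Known gains sum to -0.17 + 0.083 + 0.0853 = -0.0017.
g_wv = 0.4861 + 0.0017 = 0.49.

0.49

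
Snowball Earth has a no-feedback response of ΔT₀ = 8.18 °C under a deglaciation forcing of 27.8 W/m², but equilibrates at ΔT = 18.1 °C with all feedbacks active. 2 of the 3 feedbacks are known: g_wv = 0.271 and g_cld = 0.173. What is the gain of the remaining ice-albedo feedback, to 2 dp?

0.10

Amplification A = ΔT/ΔT₀ = 18.1/8.18 = 2.213.
Total gain g = 1 − 1/A = 1 − 1/2.213 = 0.5481.
Known gains sum to 0.271 + 0.173 = 0.444.
g_ice = 0.5481 − 0.444 = 0.10.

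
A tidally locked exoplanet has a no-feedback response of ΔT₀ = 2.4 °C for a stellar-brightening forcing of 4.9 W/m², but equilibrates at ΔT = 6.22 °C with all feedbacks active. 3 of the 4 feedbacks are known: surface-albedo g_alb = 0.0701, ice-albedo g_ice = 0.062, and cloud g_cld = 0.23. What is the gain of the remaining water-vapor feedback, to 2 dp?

Amplification A = ΔT/ΔT₀ = 6.22/2.4 = 2.592.
Total gain g = 1 − 1/A = 1 − 1/2.592 = 0.6142.
Known gains sum to 0.0701 + 0.062 + 0.23 = 0.3621.
g_wv = 0.6142 − 0.3621 = 0.25.

0.25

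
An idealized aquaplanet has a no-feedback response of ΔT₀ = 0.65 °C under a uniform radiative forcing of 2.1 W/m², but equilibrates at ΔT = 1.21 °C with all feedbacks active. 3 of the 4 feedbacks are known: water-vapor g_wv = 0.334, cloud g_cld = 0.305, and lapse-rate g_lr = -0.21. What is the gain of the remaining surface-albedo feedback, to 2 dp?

0.03

Amplification A = ΔT/ΔT₀ = 1.21/0.65 = 1.862.
Total gain g = 1 − 1/A = 1 − 1/1.862 = 0.4629.
Known gains sum to 0.334 + 0.305 − 0.21 = 0.429.
g_alb = 0.4629 − 0.429 = 0.03.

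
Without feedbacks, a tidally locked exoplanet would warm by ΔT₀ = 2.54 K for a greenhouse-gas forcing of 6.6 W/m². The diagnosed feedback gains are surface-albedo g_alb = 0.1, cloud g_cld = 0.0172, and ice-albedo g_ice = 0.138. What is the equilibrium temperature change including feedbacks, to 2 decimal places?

3.41 K

Total gain g = 0.1 + 0.0172 + 0.138 = 0.2552.
Amplification A = 1/(1 − 0.2552) = 1.343.
ΔT = 2.54 × 1.343 = 3.41 K.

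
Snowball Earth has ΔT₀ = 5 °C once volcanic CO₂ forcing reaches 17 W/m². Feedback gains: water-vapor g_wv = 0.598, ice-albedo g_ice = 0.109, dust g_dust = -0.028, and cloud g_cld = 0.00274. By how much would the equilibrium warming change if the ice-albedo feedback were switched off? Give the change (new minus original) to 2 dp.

Original: g = 0.68174, ΔT = 5/(1−0.68174) = 15.7104 °C.
Without ice-albedo: g' = 0.57274, ΔT' = 5/(1−0.57274) = 11.7025 °C.
Change = 11.7025 − 15.7104 = -4.01 °C.

-4.01 °C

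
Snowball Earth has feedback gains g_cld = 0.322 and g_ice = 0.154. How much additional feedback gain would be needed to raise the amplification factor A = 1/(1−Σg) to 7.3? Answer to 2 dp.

Current total gain = 0.476.
Target gain for A = 7.3: g* = 1 − 1/7.3 = 0.863.
Additional gain needed = 0.863 − 0.476 = 0.39.

0.39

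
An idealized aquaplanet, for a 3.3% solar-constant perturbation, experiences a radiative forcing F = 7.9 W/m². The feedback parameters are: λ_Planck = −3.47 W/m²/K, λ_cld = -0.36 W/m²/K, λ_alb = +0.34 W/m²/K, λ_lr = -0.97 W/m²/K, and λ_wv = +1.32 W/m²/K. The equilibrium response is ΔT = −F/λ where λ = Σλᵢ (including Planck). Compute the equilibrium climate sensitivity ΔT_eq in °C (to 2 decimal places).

2.52 °C

Net feedback parameter λ = (−3.47) + (-0.36) + (+0.34) + (-0.97) + (+1.32) = -3.14 W/m²/K.
ΔT = −F/λ = −7.9/(-3.14) = 2.52 °C.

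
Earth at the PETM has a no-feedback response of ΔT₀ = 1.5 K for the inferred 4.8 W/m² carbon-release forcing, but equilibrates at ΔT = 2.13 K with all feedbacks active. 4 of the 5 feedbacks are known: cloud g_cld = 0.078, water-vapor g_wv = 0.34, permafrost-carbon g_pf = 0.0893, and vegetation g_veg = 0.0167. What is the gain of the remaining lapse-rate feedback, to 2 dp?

Amplification A = ΔT/ΔT₀ = 2.13/1.5 = 1.42.
Total gain g = 1 − 1/A = 1 − 1/1.42 = 0.2958.
Known gains sum to 0.078 + 0.34 + 0.0893 + 0.0167 = 0.524.
g_lr = 0.2958 − 0.524 = -0.23.

-0.23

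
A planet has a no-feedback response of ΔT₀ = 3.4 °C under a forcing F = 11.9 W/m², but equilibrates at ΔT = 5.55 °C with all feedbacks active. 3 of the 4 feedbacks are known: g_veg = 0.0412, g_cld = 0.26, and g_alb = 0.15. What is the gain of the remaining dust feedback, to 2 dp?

Amplification A = ΔT/ΔT₀ = 5.55/3.4 = 1.632.
Total gain g = 1 − 1/A = 1 − 1/1.632 = 0.3873.
Known gains sum to 0.0412 + 0.26 + 0.15 = 0.4512.
g_dust = 0.3873 − 0.4512 = -0.06.

-0.06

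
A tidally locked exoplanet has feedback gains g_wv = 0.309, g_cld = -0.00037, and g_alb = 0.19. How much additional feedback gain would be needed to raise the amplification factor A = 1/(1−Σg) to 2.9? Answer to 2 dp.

0.16

Current total gain = 0.49863.
Target gain for A = 2.9: g* = 1 − 1/2.9 = 0.6552.
Additional gain needed = 0.6552 − 0.49863 = 0.16.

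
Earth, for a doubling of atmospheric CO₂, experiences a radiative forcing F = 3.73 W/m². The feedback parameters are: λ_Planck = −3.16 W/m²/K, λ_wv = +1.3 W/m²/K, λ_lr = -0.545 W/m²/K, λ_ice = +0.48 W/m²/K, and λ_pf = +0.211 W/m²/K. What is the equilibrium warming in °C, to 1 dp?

Net feedback parameter λ = (−3.16) + (+1.3) + (-0.545) + (+0.48) + (+0.211) = -1.714 W/m²/K.
ΔT = −F/λ = −3.73/(-1.714) = 2.2 °C.

2.2 °C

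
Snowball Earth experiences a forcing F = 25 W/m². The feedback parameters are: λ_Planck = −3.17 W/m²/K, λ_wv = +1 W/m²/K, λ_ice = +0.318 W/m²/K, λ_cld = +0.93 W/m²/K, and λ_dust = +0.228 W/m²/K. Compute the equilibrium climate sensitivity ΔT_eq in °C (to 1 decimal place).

36.0 °C

Net feedback parameter λ = (−3.17) + (+1) + (+0.318) + (+0.93) + (+0.228) = -0.694 W/m²/K.
ΔT = −F/λ = −25/(-0.694) = 36.0 °C.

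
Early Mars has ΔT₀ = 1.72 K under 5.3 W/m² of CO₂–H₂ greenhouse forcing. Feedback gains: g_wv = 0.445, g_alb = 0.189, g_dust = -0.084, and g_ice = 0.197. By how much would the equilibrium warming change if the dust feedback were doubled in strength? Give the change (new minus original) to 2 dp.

Original: g = 0.747, ΔT = 1.72/(1−0.747) = 6.7984 K.
With doubled dust: g' = 0.663, ΔT' = 1.72/(1−0.663) = 5.1039 K.
Change = 5.1039 − 6.7984 = -1.69 K.

-1.69 K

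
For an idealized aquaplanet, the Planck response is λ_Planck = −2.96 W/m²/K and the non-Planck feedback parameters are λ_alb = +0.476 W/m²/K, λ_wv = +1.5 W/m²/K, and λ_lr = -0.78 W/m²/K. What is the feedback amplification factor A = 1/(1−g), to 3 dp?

1.678

Convert to gains: g_alb = 0.476/2.96 = 0.1608; g_wv = 1.5/2.96 = 0.5068; g_lr = -0.78/2.96 = -0.2635.
Total gain g = 0.4041.
A = 1/(1 − 0.4041) = 1.678.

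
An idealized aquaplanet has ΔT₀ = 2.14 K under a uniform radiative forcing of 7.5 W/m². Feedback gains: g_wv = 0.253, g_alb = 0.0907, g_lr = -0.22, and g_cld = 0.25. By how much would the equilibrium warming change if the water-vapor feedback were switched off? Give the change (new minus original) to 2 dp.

-0.98 K

Original: g = 0.3737, ΔT = 2.14/(1−0.3737) = 3.4169 K.
Without water-vapor: g' = 0.1207, ΔT' = 2.14/(1−0.1207) = 2.4338 K.
Change = 2.4338 − 3.4169 = -0.98 K.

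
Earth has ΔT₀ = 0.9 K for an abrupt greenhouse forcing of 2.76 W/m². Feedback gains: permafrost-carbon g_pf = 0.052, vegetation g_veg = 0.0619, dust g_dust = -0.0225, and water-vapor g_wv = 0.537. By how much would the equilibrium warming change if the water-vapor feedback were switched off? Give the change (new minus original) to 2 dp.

-1.43 K

Original: g = 0.6284, ΔT = 0.9/(1−0.6284) = 2.4220 K.
Without water-vapor: g' = 0.0914, ΔT' = 0.9/(1−0.0914) = 0.9905 K.
Change = 0.9905 − 2.4220 = -1.43 K.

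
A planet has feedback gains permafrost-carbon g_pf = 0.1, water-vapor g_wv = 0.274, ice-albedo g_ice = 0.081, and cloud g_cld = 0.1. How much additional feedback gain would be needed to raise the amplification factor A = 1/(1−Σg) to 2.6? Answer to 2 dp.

Current total gain = 0.555.
Target gain for A = 2.6: g* = 1 − 1/2.6 = 0.6154.
Additional gain needed = 0.6154 − 0.555 = 0.06.

0.06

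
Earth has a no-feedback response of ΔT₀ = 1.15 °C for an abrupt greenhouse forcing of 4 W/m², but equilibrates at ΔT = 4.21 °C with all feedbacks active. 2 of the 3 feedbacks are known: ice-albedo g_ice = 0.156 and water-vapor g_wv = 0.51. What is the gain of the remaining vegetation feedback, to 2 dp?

Amplification A = ΔT/ΔT₀ = 4.21/1.15 = 3.661.
Total gain g = 1 − 1/A = 1 − 1/3.661 = 0.7269.
Known gains sum to 0.156 + 0.51 = 0.666.
g_veg = 0.7269 − 0.666 = 0.06.

0.06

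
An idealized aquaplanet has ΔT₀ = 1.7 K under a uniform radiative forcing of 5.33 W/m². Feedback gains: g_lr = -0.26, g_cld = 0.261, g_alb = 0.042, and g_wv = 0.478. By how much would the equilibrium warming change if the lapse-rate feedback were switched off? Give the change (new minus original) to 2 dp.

Original: g = 0.521, ΔT = 1.7/(1−0.521) = 3.5491 K.
Without lapse-rate: g' = 0.781, ΔT' = 1.7/(1−0.781) = 7.7626 K.
Change = 7.7626 − 3.5491 = 4.21 K.

4.21 K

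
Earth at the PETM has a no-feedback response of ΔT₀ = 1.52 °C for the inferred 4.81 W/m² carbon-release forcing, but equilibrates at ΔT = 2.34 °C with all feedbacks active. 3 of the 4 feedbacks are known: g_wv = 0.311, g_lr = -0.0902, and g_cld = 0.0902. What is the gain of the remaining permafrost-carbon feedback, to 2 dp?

0.04

Amplification A = ΔT/ΔT₀ = 2.34/1.52 = 1.539.
Total gain g = 1 − 1/A = 1 − 1/1.539 = 0.3502.
Known gains sum to 0.311 − 0.0902 + 0.0902 = 0.311.
g_pf = 0.3502 − 0.311 = 0.04.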